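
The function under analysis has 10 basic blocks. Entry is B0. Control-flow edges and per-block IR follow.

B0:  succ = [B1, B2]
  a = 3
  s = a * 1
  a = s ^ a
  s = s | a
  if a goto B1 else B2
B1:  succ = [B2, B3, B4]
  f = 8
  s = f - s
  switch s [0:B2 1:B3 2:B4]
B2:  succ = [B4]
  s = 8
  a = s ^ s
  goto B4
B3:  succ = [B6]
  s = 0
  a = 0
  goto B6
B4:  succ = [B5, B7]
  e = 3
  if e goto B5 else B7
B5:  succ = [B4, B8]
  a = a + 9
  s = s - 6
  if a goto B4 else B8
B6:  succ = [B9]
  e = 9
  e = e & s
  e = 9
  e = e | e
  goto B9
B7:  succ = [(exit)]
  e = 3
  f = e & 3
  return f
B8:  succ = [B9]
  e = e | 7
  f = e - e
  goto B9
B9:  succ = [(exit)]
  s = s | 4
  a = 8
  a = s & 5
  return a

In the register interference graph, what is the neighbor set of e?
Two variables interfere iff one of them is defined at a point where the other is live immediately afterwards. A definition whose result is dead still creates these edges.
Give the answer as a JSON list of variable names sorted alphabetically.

Answer: ["a", "s"]

Analysis:
def/use:
  B0: def={a,s} ue=∅
  B1: def={f,s} ue={s}
  B2: def={a,s} ue=∅
  B3: def={a,s} ue=∅
  B4: def={e} ue=∅
  B5: def={a,s} ue={a,s}
  B6: def={e} ue={s}
  B7: def={e,f} ue=∅
  B8: def={e,f} ue={e}
  B9: def={a,s} ue={s}

Backward fixpoint:
  B0: in=∅ out={a,s}
  B1: in={a,s} out={a,s}
  B2: in=∅ out={a,s}
  B3: in=∅ out={s}
  B4: in={a,s} out={a,e,s}
  B5: in={a,e,s} out={a,e,s}
  B6: in={s} out={s}
  B7: in=∅ out=∅
  B8: in={e,s} out={s}
  B9: in={s} out=∅

Conflict graph:
  a — {e,f,s}
  e — {a,s}
  f — {a,s}
  s — {a,e,f}

N(e) = ["a", "s"]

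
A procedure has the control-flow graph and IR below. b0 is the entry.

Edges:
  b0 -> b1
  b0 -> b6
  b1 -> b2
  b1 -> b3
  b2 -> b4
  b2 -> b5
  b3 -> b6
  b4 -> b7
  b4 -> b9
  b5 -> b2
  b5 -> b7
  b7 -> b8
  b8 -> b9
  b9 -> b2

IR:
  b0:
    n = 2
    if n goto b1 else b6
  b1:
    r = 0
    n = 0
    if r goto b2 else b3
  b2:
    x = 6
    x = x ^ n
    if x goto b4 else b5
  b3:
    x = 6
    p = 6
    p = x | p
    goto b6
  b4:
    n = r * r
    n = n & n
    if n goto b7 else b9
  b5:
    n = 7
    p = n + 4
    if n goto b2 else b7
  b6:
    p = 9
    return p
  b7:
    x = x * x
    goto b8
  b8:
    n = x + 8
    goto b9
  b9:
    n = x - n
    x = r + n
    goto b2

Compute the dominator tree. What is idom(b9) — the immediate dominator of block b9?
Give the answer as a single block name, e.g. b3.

Answer: b2

Working:
idom tree: b1←b0 b2←b1 b3←b1 b4←b2 b5←b2 b6←b0 b7←b2 b8←b7 b9←b2
Join-block Dom:
  b2: preds {b1,b5,b9}: {b0,b1} ∩ {b0,b1,b2,b5} ∩ {b0,b1,b2,b9} = {b0,b1}; idom=b1
  b6: preds {b0,b3}: {b0} ∩ {b0,b1,b3} = {b0}; idom=b0
  b7: preds {b4,b5}: {b0,b1,b2,b4} ∩ {b0,b1,b2,b5} = {b0,b1,b2}; idom=b2
  b9: preds {b4,b8}: {b0,b1,b2,b4} ∩ {b0,b1,b2,b7,b8} = {b0,b1,b2}; idom=b2

idom(b9) = b2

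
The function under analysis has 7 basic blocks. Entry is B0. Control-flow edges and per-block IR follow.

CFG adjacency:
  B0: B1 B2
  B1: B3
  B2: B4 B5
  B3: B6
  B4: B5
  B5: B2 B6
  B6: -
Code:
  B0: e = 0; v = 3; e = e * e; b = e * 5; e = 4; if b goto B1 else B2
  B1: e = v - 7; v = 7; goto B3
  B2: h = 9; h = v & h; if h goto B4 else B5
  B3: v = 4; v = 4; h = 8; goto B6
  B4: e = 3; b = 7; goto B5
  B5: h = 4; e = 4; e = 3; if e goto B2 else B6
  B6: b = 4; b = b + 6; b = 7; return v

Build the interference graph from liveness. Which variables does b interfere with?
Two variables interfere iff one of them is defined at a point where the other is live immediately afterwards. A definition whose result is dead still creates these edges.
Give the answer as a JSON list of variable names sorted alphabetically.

def/use:
  B0 def {b,e,v} use ∅
  B1 def {e,v} use {v}
  B2 def {h} use {v}
  B3 def {h,v} use ∅
  B4 def {b,e} use ∅
  B5 def {e,h} use ∅
  B6 def {b} use {v}

Live sets:
  B0 li=∅ lo={v}
  B1 li={v} lo=∅
  B2 li={v} lo={v}
  B3 li=∅ lo={v}
  B4 li={v} lo={v}
  B5 li={v} lo={v}
  B6 li={v} lo=∅

Interference:
  b: {e,v}
  e: {b,v}
  h: {v}
  v: {b,e,h}

N(b) = ["e", "v"]

Answer: ["e", "v"]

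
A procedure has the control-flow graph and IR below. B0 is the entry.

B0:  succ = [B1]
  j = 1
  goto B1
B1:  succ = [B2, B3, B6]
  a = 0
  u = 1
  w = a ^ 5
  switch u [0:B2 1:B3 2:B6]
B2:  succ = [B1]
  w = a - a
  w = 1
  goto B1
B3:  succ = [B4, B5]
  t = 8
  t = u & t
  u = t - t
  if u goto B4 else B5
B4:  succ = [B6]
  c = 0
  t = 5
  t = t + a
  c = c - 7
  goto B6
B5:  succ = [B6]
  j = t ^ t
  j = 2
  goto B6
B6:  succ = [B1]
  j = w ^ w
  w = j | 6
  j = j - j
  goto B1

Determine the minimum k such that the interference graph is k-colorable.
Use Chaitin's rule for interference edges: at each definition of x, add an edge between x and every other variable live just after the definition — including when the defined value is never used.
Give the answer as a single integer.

Per-block:
  B0 def {j} use ∅
  B1 def {a,u,w} use ∅
  B2 def {w} use {a}
  B3 def {t,u} use {u}
  B4 def {c,t} use {a}
  B5 def {j} use {t}
  B6 def {j,w} use {w}

Backward fixpoint:
  live B0: ∅→∅
  live B1: ∅→{a,u,w}
  live B2: {a}→∅
  live B3: {a,u,w}→{a,t,w}
  live B4: {a,w}→{w}
  live B5: {t,w}→{w}
  live B6: {w}→∅

Interference:
  a↔{c,t,u,w}
  c↔{a,t,w}
  j↔{w}
  t↔{a,c,u,w}
  u↔{a,t,w}
  w↔{a,c,j,t,u}

Registers:
  {a,c,t,w} pairwise interfere (4-clique) ⇒ χ ≥ 4
  assign a→R1 c→R3 j→R1 t→R2 u→R3 w→R0 — no edge inside a register ⇒ χ ≤ 4
  χ = 4

Answer: 4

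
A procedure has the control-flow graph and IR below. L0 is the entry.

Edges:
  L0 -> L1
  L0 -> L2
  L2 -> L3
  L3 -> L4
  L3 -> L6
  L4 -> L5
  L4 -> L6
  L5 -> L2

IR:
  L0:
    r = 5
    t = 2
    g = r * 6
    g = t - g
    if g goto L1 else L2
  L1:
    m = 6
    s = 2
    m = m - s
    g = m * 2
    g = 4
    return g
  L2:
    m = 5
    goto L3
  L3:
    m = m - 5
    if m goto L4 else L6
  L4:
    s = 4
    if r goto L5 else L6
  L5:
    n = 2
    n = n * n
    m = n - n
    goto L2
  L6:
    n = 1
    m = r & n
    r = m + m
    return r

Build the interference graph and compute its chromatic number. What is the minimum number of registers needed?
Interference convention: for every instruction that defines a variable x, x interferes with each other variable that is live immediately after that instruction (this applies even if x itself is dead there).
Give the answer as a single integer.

Per-block:
  L0: {g,r,t} / ∅
  L1: {g,m,s} / ∅
  L2: {m} / ∅
  L3: {m} / {m}
  L4: {s} / {r}
  L5: {m,n} / ∅
  L6: {m,n,r} / {r}

Liveness:
  L0: in=∅ out={r}
  L1: in=∅ out=∅
  L2: in={r} out={m,r}
  L3: in={m,r} out={r}
  L4: in={r} out={r}
  L5: in={r} out={r}
  L6: in={r} out=∅

Interfere edges:
  g: {r,t}
  m: {r,s}
  n: {r}
  r: {g,m,n,s,t}
  s: {m,r}
  t: {g,r}

Chromatic number:
  lower bound: {g,r,t} mutually conflict ⇒ χ ≥ 3
  3-colouring: r0={r}  r1={g,m,n}  r2={s,t}
  χ = 3

Answer: 3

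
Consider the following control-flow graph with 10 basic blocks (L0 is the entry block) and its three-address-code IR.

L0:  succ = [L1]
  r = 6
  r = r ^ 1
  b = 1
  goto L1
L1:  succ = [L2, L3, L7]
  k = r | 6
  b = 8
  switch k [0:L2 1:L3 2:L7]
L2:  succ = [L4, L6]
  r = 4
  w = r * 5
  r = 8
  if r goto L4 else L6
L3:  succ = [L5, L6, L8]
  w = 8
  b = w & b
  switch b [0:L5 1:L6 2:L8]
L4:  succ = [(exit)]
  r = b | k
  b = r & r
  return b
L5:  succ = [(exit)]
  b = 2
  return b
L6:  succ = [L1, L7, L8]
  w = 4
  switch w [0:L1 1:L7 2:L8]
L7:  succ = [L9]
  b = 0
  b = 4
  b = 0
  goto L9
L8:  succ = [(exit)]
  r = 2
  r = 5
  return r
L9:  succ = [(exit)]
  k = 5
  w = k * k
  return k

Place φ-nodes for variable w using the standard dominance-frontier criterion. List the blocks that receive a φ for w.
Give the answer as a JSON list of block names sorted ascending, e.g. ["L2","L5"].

Answer: ["L1", "L6", "L7", "L8"]

Working:
idom tree: L1←L0 L2←L1 L3←L1 L4←L2 L5←L3 L6←L1 L7←L1 L8←L1 L9←L7
Join-block Dom:
  L1: preds {L0,L6}: {L0} ∩ {L0,L1,L6} = {L0}; idom=L0
  L6: preds {L2,L3}: {L0,L1,L2} ∩ {L0,L1,L3} = {L0,L1}; idom=L1
  L7: preds {L1,L6}: {L0,L1} ∩ {L0,L1,L6} = {L0,L1}; idom=L1
  L8: preds {L3,L6}: {L0,L1,L3} ∩ {L0,L1,L6} = {L0,L1}; idom=L1

Frontier:
  L1←L0: walk · to L0
  L1←L6: walk L6→L1 to L0
  L6←L2: walk L2 to L1
  L6←L3: walk L3 to L1
  L7←L1: walk · to L1
  L7←L6: walk L6 to L1
  L8←L3: walk L3 to L1
  L8←L6: walk L6 to L1
  L0 → ∅
  L1 → {L1}
  L2 → {L6}
  L3 → {L6,L8}
  L4 → ∅
  L5 → ∅
  L6 → {L1,L7,L8}
  L7 → ∅
  L8 → ∅
  L9 → ∅

φ for w: defs {L2,L3,L6,L9}
  DF⁺ = {L1,L6,L7,L8}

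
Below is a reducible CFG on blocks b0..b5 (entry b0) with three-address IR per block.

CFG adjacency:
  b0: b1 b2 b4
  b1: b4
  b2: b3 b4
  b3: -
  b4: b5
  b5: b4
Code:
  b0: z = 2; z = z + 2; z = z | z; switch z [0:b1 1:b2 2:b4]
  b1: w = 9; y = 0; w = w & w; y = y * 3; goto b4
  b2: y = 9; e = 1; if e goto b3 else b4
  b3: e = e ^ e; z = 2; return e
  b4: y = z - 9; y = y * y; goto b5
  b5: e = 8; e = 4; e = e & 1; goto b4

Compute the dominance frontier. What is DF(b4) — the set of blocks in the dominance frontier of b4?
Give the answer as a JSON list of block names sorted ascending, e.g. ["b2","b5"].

idom tree: b1←b0 b2←b0 b3←b2 b4←b0 b5←b4
Join-block Dom:
  b4: preds {b0,b1,b2,b5}: {b0} ∩ {b0,b1} ∩ {b0,b2} ∩ {b0,b4,b5} = {b0}; idom=b0

DF derivation:
  b4←b0: walk · to b0
  b4←b1: walk b1 to b0
  b4←b2: walk b2 to b0
  b4←b5: walk b5→b4 to b0
  b0 → ∅
  b1 → {b4}
  b2 → {b4}
  b3 → ∅
  b4 → {b4}
  b5 → {b4}

DF(b4) = ["b4"]

Answer: ["b4"]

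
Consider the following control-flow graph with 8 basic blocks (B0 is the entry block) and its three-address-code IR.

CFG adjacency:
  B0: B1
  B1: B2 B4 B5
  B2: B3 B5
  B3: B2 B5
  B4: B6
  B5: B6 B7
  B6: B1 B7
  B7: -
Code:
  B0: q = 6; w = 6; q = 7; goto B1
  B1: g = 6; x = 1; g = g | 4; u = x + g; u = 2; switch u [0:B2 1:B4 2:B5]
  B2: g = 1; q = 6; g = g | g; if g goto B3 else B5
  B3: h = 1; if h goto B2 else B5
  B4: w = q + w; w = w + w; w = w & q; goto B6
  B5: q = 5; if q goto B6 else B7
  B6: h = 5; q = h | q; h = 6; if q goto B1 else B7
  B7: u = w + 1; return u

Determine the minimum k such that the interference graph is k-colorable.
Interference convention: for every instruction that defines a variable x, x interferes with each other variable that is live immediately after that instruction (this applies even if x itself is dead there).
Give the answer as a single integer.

def/use:
  B0 def {q,w} use ∅
  B1 def {g,u,x} use ∅
  B2 def {g,q} use ∅
  B3 def {h} use ∅
  B4 def {w} use {q,w}
  B5 def {q} use ∅
  B6 def {h,q} use {q}
  B7 def {u} use {w}

Live sets:
  B0 li=∅ lo={q,w}
  B1 li={q,w} lo={q,w}
  B2 li={w} lo={w}
  B3 li={w} lo={w}
  B4 li={q,w} lo={q,w}
  B5 li={w} lo={q,w}
  B6 li={q,w} lo={q,w}
  B7 li={w} lo=∅

Conflict graph:
  g — {q,w,x}
  h — {q,w}
  q — {g,h,u,w,x}
  u — {q,w}
  w — {g,h,q,u,x}
  x — {g,q,w}

Registers:
  {g,q,w,x} pairwise interfere (4-clique) ⇒ χ ≥ 4
  assign g→R2 h→R2 q→R0 u→R2 w→R1 x→R3 — no edge inside a register ⇒ χ ≤ 4
  χ = 4

Answer: 4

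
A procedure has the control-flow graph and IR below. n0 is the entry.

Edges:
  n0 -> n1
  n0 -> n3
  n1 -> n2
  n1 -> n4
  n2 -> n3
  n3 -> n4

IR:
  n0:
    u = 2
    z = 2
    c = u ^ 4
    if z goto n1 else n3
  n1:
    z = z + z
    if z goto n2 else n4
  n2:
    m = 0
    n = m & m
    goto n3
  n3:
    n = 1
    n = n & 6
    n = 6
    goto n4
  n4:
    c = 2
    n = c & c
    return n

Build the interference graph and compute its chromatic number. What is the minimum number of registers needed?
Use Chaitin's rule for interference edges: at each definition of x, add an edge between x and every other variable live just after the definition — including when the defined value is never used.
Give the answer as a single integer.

Answer: 2

Working:
def/use:
  n0 def {c,u,z} use ∅
  n1 def {z} use {z}
  n2 def {m,n} use ∅
  n3 def {n} use ∅
  n4 def {c,n} use ∅

Live sets:
  live n0: ∅→{z}
  live n1: {z}→∅
  live n2: ∅→∅
  live n3: ∅→∅
  live n4: ∅→∅

Conflict graph:
  c — {z}
  m — ∅
  n — ∅
  u — {z}
  z — {c,u}

Registers:
  lower bound: {c,z} mutually conflict ⇒ χ ≥ 2
  2-colouring: r0={m,n,z}  r1={c,u}
  χ = 2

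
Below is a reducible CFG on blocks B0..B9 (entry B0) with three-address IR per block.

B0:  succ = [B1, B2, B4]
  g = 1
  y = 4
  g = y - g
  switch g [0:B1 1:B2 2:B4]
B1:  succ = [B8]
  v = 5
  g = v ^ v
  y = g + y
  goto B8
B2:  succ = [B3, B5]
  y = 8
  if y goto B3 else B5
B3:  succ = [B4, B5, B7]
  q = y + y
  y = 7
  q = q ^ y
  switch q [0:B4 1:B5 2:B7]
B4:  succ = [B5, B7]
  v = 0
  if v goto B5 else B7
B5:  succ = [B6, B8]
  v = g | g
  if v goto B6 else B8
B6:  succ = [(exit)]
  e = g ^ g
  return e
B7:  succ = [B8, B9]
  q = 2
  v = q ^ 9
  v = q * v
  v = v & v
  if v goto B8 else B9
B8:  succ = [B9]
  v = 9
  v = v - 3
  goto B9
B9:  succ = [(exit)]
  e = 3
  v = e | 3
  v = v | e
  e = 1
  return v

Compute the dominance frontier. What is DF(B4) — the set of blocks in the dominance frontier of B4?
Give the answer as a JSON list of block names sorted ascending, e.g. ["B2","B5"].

Answer: ["B5", "B7"]

Analysis:
idom tree: B1←B0 B2←B0 B3←B2 B4←B0 B5←B0 B6←B5 B7←B0 B8←B0 B9←B0
Dom at joins:
  B4: preds {B0,B3}: {B0} ∩ {B0,B2,B3} = {B0}; idom=B0
  B5: preds {B2,B3,B4}: {B0,B2} ∩ {B0,B2,B3} ∩ {B0,B4} = {B0}; idom=B0
  B7: preds {B3,B4}: {B0,B2,B3} ∩ {B0,B4} = {B0}; idom=B0
  B8: preds {B1,B5,B7}: {B0,B1} ∩ {B0,B5} ∩ {B0,B7} = {B0}; idom=B0
  B9: preds {B7,B8}: {B0,B7} ∩ {B0,B8} = {B0}; idom=B0

DF walk-up:
  join B4 pred B0: · stop@B0
  join B4 pred B3: B3→B2 stop@B0
  join B5 pred B2: B2 stop@B0
  join B5 pred B3: B3→B2 stop@B0
  join B5 pred B4: B4 stop@B0
  join B7 pred B3: B3→B2 stop@B0
  join B7 pred B4: B4 stop@B0
  join B8 pred B1: B1 stop@B0
  join B8 pred B5: B5 stop@B0
  join B8 pred B7: B7 stop@B0
  join B9 pred B7: B7 stop@B0
  join B9 pred B8: B8 stop@B0
  B0: DF=∅
  B1: DF={B8}
  B2: DF={B4,B5,B7}
  B3: DF={B4,B5,B7}
  B4: DF={B5,B7}
  B5: DF={B8}
  B6: DF=∅
  B7: DF={B8,B9}
  B8: DF={B9}
  B9: DF=∅

DF(B4) = ["B5", "B7"]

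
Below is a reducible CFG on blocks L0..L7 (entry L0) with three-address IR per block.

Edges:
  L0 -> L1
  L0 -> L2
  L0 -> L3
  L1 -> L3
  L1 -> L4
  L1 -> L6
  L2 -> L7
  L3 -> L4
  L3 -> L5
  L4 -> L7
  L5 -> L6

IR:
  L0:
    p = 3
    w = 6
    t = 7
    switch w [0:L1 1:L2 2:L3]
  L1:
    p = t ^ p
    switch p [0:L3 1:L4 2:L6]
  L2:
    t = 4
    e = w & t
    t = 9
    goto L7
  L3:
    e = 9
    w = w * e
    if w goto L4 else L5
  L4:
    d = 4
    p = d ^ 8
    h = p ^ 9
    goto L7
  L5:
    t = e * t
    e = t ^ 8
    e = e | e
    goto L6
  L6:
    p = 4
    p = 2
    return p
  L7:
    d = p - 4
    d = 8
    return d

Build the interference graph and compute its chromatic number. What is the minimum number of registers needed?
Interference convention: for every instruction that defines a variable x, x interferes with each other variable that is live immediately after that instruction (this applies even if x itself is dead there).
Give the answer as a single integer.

Per-block:
  L0: def={p,t,w} ue=∅
  L1: def={p} ue={p,t}
  L2: def={e,t} ue={w}
  L3: def={e,w} ue={w}
  L4: def={d,h,p} ue=∅
  L5: def={e,t} ue={e,t}
  L6: def={p} ue=∅
  L7: def={d} ue={p}

Liveness:
  live L0: ∅→{p,t,w}
  live L1: {p,t,w}→{t,w}
  live L2: {p,w}→{p}
  live L3: {t,w}→{e,t}
  live L4: ∅→{p}
  live L5: {e,t}→∅
  live L6: ∅→∅
  live L7: {p}→∅

Conflict graph:
  d — ∅
  e — {p,t,w}
  h — {p}
  p — {e,h,t,w}
  t — {e,p,w}
  w — {e,p,t}

Colouring:
  {e,p,t,w} pairwise interfere (4-clique) ⇒ χ ≥ 4
  4-colouring: c0={d,p}  c1={e,h}  c2={t}  c3={w}
  χ = 4

Answer: 4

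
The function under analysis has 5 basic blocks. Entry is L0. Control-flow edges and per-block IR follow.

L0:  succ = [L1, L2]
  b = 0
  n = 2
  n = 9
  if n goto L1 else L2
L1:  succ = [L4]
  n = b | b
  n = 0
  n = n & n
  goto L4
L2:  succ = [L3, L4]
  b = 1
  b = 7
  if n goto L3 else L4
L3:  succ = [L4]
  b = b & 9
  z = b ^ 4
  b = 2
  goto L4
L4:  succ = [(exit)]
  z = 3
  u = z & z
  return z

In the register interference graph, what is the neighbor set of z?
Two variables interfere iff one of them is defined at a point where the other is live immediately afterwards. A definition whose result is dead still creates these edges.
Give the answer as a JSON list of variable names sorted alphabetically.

Answer: ["u"]

Working:
def/use:
  L0: def={b,n} ue=∅
  L1: def={n} ue={b}
  L2: def={b} ue={n}
  L3: def={b,z} ue={b}
  L4: def={u,z} ue=∅

Live sets:
  L0 li=∅ lo={b,n}
  L1 li={b} lo=∅
  L2 li={n} lo={b}
  L3 li={b} lo=∅
  L4 li=∅ lo=∅

Interfere edges:
  b: {n}
  n: {b}
  u: {z}
  z: {u}

N(z) = ["u"]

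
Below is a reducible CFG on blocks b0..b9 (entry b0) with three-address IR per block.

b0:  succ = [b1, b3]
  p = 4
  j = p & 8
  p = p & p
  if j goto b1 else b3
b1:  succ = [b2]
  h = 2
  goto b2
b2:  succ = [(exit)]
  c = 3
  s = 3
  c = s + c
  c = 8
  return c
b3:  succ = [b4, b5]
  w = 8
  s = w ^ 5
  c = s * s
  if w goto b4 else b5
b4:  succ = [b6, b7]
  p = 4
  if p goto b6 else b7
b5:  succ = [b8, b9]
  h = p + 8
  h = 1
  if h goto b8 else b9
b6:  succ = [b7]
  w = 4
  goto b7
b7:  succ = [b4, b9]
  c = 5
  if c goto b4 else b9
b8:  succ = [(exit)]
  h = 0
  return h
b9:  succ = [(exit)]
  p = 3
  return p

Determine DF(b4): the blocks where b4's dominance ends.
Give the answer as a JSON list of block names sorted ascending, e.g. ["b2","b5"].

Answer: ["b4", "b9"]

Working:
idom tree: b1←b0 b2←b1 b3←b0 b4←b3 b5←b3 b6←b4 b7←b4 b8←b5 b9←b3
Join-block Dom:
  b4: preds {b3,b7}: {b0,b3} ∩ {b0,b3,b4,b7} = {b0,b3}; idom=b3
  b7: preds {b4,b6}: {b0,b3,b4} ∩ {b0,b3,b4,b6} = {b0,b3,b4}; idom=b4
  b9: preds {b5,b7}: {b0,b3,b5} ∩ {b0,b3,b4,b7} = {b0,b3}; idom=b3

DF walk-up:
  b4←b3: walk · to b3
  b4←b7: walk b7→b4 to b3
  b7←b4: walk · to b4
  b7←b6: walk b6 to b4
  b9←b5: walk b5 to b3
  b9←b7: walk b7→b4 to b3
  b0 → ∅
  b1 → ∅
  b2 → ∅
  b3 → ∅
  b4 → {b4,b9}
  b5 → {b9}
  b6 → {b7}
  b7 → {b4,b9}
  b8 → ∅
  b9 → ∅

DF(b4) = ["b4", "b9"]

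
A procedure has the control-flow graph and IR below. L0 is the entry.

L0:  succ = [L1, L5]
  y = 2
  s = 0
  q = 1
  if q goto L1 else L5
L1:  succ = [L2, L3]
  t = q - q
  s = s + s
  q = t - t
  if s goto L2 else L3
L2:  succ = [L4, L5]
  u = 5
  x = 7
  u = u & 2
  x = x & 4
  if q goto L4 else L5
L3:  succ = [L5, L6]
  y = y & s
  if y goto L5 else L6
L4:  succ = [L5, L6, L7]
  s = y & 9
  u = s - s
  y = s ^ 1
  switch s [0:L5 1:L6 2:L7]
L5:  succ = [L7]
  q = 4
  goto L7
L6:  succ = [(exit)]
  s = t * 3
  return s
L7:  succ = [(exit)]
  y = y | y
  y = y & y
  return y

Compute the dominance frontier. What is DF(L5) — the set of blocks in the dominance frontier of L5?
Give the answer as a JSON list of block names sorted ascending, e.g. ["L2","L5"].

idom tree: L1←L0 L2←L1 L3←L1 L4←L2 L5←L0 L6←L1 L7←L0
Dom∩ at merges:
  L5: preds {L0,L2,L3,L4}: {L0} ∩ {L0,L1,L2} ∩ {L0,L1,L3} ∩ {L0,L1,L2,L4} = {L0}; idom=L0
  L6: preds {L3,L4}: {L0,L1,L3} ∩ {L0,L1,L2,L4} = {L0,L1}; idom=L1
  L7: preds {L4,L5}: {L0,L1,L2,L4} ∩ {L0,L5} = {L0}; idom=L0

DF derivation:
  L5←L0: walk · to L0
  L5←L2: walk L2→L1 to L0
  L5←L3: walk L3→L1 to L0
  L5←L4: walk L4→L2→L1 to L0
  L6←L3: walk L3 to L1
  L6←L4: walk L4→L2 to L1
  L7←L4: walk L4→L2→L1 to L0
  L7←L5: walk L5 to L0
  L0: DF=∅
  L1: DF={L5,L7}
  L2: DF={L5,L6,L7}
  L3: DF={L5,L6}
  L4: DF={L5,L6,L7}
  L5: DF={L7}
  L6: DF=∅
  L7: DF=∅

DF(L5) = ["L7"]

Answer: ["L7"]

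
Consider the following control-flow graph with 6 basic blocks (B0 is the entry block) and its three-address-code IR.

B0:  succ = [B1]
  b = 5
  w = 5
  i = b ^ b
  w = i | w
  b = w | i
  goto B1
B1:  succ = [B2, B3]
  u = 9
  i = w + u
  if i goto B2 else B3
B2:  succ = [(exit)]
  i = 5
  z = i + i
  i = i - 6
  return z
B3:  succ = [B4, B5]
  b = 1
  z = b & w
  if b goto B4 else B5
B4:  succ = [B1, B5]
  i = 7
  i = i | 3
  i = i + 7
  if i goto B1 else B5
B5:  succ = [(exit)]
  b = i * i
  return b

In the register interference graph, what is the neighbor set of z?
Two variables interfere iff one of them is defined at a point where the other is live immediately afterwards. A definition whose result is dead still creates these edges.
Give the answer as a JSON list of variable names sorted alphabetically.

Per-block:
  B0: def={b,i,w} ue=∅
  B1: def={i,u} ue={w}
  B2: def={i,z} ue=∅
  B3: def={b,z} ue={w}
  B4: def={i} ue=∅
  B5: def={b} ue={i}

Live sets:
  B0: in=∅ out={w}
  B1: in={w} out={i,w}
  B2: in=∅ out=∅
  B3: in={i,w} out={i,w}
  B4: in={w} out={i,w}
  B5: in={i} out=∅

Interfere edges:
  b↔{i,w,z}
  i↔{b,w,z}
  u↔{w}
  w↔{b,i,u,z}
  z↔{b,i,w}

N(z) = ["b", "i", "w"]

Answer: ["b", "i", "w"]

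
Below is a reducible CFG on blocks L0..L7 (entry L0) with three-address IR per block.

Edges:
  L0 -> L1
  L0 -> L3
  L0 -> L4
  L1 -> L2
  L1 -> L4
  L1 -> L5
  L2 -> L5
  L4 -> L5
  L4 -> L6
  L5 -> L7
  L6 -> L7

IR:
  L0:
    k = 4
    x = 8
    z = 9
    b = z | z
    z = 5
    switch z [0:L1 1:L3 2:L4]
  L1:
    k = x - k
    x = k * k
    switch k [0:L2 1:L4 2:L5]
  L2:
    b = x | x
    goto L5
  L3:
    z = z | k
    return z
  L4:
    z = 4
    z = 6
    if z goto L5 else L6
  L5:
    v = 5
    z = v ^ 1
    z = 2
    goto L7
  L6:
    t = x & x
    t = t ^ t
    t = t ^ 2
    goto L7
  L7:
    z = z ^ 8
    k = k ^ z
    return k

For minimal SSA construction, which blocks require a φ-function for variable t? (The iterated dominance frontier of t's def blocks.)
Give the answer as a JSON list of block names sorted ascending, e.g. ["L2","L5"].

idom tree: L1←L0 L2←L1 L3←L0 L4←L0 L5←L0 L6←L4 L7←L0
Dom at joins:
  L4: preds {L0,L1}: {L0} ∩ {L0,L1} = {L0}; idom=L0
  L5: preds {L1,L2,L4}: {L0,L1} ∩ {L0,L1,L2} ∩ {L0,L4} = {L0}; idom=L0
  L7: preds {L5,L6}: {L0,L5} ∩ {L0,L4,L6} = {L0}; idom=L0

DF walk-up:
  join L4 pred L0: · stop@L0
  join L4 pred L1: L1 stop@L0
  join L5 pred L1: L1 stop@L0
  join L5 pred L2: L2→L1 stop@L0
  join L5 pred L4: L4 stop@L0
  join L7 pred L5: L5 stop@L0
  join L7 pred L6: L6→L4 stop@L0
  L0 → ∅
  L1 → {L4,L5}
  L2 → {L5}
  L3 → ∅
  L4 → {L5,L7}
  L5 → {L7}
  L6 → {L7}
  L7 → ∅

φ for t: defs {L6}
  DF⁺ = {L7}

Answer: ["L7"]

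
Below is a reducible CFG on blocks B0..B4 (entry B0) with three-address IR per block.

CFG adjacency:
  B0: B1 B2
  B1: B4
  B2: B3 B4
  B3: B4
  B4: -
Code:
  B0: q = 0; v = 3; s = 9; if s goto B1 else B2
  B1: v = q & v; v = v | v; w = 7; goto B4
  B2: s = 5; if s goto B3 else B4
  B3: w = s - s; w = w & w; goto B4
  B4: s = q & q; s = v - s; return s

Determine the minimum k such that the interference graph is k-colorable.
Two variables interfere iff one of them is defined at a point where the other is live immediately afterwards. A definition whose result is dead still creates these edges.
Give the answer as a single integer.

def/use:
  B0 def {q,s,v} use ∅
  B1 def {v,w} use {q,v}
  B2 def {s} use ∅
  B3 def {w} use {s}
  B4 def {s} use {q,v}

Liveness:
  B0 li=∅ lo={q,v}
  B1 li={q,v} lo={q,v}
  B2 li={q,v} lo={q,s,v}
  B3 li={q,s,v} lo={q,v}
  B4 li={q,v} lo=∅

Interfere edges:
  q — {s,v,w}
  s — {q,v}
  v — {q,s,w}
  w — {q,v}

Colouring:
  {q,s,v} pairwise interfere (3-clique) ⇒ χ ≥ 3
  assign q→R0 s→R2 v→R1 w→R2 — no edge inside a register ⇒ χ ≤ 3
  χ = 3

Answer: 3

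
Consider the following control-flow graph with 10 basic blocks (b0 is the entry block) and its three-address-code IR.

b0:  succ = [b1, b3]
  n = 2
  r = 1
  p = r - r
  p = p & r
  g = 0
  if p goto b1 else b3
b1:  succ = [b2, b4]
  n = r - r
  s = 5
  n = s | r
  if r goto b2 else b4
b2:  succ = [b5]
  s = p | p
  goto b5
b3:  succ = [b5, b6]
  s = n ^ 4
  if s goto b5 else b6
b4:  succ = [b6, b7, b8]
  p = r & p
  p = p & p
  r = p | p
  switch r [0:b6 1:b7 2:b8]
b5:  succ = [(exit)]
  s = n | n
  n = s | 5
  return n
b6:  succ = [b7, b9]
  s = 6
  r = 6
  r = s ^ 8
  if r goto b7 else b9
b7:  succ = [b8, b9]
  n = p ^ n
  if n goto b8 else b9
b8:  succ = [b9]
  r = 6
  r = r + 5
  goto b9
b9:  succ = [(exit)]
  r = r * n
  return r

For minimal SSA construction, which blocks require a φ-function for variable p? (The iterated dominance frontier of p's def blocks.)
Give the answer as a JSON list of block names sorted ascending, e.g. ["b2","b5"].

Answer: ["b6", "b7", "b8", "b9"]

Analysis:
idom tree: b1←b0 b2←b1 b3←b0 b4←b1 b5←b0 b6←b0 b7←b0 b8←b0 b9←b0
Dom at joins:
  b5: preds {b2,b3}: {b0,b1,b2} ∩ {b0,b3} = {b0}; idom=b0
  b6: preds {b3,b4}: {b0,b3} ∩ {b0,b1,b4} = {b0}; idom=b0
  b7: preds {b4,b6}: {b0,b1,b4} ∩ {b0,b6} = {b0}; idom=b0
  b8: preds {b4,b7}: {b0,b1,b4} ∩ {b0,b7} = {b0}; idom=b0
  b9: preds {b6,b7,b8}: {b0,b6} ∩ {b0,b7} ∩ {b0,b8} = {b0}; idom=b0

Frontier:
  b5←b2: walk b2→b1 to b0
  b5←b3: walk b3 to b0
  b6←b3: walk b3 to b0
  b6←b4: walk b4→b1 to b0
  b7←b4: walk b4→b1 to b0
  b7←b6: walk b6 to b0
  b8←b4: walk b4→b1 to b0
  b8←b7: walk b7 to b0
  b9←b6: walk b6 to b0
  b9←b7: walk b7 to b0
  b9←b8: walk b8 to b0
  b0: DF=∅
  b1: DF={b5,b6,b7,b8}
  b2: DF={b5}
  b3: DF={b5,b6}
  b4: DF={b6,b7,b8}
  b5: DF=∅
  b6: DF={b7,b9}
  b7: DF={b8,b9}
  b8: DF={b9}
  b9: DF=∅

φ for p: defs {b0,b4}
  DF⁺ = {b6,b7,b8,b9}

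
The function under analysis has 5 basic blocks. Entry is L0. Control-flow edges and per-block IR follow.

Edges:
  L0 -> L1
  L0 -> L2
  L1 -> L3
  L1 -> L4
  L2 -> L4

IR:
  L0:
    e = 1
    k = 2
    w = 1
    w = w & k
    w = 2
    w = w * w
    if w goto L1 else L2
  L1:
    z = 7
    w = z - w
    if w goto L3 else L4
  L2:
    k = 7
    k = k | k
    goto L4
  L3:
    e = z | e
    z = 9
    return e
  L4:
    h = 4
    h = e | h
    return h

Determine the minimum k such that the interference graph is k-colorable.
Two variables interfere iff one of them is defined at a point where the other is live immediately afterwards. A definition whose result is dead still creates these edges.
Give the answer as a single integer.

Per-block:
  L0: def={e,k,w} ue=∅
  L1: def={w,z} ue={w}
  L2: def={k} ue=∅
  L3: def={e,z} ue={e,z}
  L4: def={h} ue={e}

Liveness:
  L0: in=∅ out={e,w}
  L1: in={e,w} out={e,z}
  L2: in={e} out={e}
  L3: in={e,z} out=∅
  L4: in={e} out=∅

Conflict graph:
  e: {h,k,w,z}
  h: {e}
  k: {e,w}
  w: {e,k,z}
  z: {e,w}

Chromatic number:
  clique {e,k,w} ⇒ need ≥ 3
  3-colouring: r0={e}  r1={h,w}  r2={k,z}
  χ = 3

Answer: 3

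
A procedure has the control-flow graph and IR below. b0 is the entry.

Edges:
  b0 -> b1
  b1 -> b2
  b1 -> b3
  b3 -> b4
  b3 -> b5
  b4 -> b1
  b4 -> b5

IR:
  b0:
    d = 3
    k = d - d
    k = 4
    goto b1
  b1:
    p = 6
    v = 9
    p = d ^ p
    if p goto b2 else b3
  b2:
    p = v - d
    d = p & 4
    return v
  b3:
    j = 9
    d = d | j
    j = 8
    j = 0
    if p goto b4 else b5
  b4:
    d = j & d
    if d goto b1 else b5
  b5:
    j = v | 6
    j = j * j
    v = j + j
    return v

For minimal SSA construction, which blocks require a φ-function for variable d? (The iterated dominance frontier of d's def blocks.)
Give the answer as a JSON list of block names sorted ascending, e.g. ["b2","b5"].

idom tree: b1←b0 b2←b1 b3←b1 b4←b3 b5←b3
Dom∩ at merges:
  b1: preds {b0,b4}: {b0} ∩ {b0,b1,b3,b4} = {b0}; idom=b0
  b5: preds {b3,b4}: {b0,b1,b3} ∩ {b0,b1,b3,b4} = {b0,b1,b3}; idom=b3

DF walk-up:
  b1←b0: walk · to b0
  b1←b4: walk b4→b3→b1 to b0
  b5←b3: walk · to b3
  b5←b4: walk b4 to b3
  b0 → ∅
  b1 → {b1}
  b2 → ∅
  b3 → {b1}
  b4 → {b1,b5}
  b5 → ∅

φ for d: defs {b0,b2,b3,b4}
  DF⁺ = {b1,b5}

Answer: ["b1", "b5"]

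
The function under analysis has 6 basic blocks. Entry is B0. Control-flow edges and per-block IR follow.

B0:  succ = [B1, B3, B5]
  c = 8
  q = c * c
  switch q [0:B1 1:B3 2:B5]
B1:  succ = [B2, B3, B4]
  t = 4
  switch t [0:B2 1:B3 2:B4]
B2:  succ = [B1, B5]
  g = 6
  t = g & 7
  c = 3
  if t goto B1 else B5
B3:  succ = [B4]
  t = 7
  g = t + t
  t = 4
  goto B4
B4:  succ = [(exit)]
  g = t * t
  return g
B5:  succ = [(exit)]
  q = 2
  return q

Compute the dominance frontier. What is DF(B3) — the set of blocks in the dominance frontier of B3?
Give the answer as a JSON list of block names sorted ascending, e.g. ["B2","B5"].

Answer: ["B4"]

Analysis:
idom tree: B1←B0 B2←B1 B3←B0 B4←B0 B5←B0
Join-block Dom:
  B1: preds {B0,B2}: {B0} ∩ {B0,B1,B2} = {B0}; idom=B0
  B3: preds {B0,B1}: {B0} ∩ {B0,B1} = {B0}; idom=B0
  B4: preds {B1,B3}: {B0,B1} ∩ {B0,B3} = {B0}; idom=B0
  B5: preds {B0,B2}: {B0} ∩ {B0,B1,B2} = {B0}; idom=B0

DF walk-up:
  join B1 pred B0: · stop@B0
  join B1 pred B2: B2→B1 stop@B0
  join B3 pred B0: · stop@B0
  join B3 pred B1: B1 stop@B0
  join B4 pred B1: B1 stop@B0
  join B4 pred B3: B3 stop@B0
  join B5 pred B0: · stop@B0
  join B5 pred B2: B2→B1 stop@B0
  DF(B0)=∅
  DF(B1)={B1,B3,B4,B5}
  DF(B2)={B1,B5}
  DF(B3)={B4}
  DF(B4)=∅
  DF(B5)=∅

DF(B3) = ["B4"]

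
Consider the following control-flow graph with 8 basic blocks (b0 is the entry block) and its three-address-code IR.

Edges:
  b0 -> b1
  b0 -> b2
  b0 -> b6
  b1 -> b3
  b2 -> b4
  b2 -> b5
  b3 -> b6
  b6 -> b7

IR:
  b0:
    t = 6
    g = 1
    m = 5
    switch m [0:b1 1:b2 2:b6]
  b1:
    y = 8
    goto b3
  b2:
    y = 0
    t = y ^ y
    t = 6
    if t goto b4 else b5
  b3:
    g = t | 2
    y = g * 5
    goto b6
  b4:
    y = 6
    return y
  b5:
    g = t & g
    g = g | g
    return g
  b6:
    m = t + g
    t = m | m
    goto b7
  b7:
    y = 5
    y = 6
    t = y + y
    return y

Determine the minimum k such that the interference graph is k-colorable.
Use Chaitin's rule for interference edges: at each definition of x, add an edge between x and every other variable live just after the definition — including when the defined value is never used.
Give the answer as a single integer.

Answer: 3

Analysis:
Per-block:
  b0 def {g,m,t} use ∅
  b1 def {y} use ∅
  b2 def {t,y} use ∅
  b3 def {g,y} use {t}
  b4 def {y} use ∅
  b5 def {g} use {g,t}
  b6 def {m,t} use {g,t}
  b7 def {t,y} use ∅

Liveness:
  live b0: ∅→{g,t}
  live b1: {t}→{t}
  live b2: {g}→{g,t}
  live b3: {t}→{g,t}
  live b4: ∅→∅
  live b5: {g,t}→∅
  live b6: {g,t}→∅
  live b7: ∅→∅

Interference:
  g — {m,t,y}
  m — {g,t}
  t — {g,m,y}
  y — {g,t}

Registers:
  lower bound: {g,m,t} mutually conflict ⇒ χ ≥ 3
  assign g→r0 m→r2 t→r1 y→r2 — no edge inside a register ⇒ χ ≤ 3
  χ = 3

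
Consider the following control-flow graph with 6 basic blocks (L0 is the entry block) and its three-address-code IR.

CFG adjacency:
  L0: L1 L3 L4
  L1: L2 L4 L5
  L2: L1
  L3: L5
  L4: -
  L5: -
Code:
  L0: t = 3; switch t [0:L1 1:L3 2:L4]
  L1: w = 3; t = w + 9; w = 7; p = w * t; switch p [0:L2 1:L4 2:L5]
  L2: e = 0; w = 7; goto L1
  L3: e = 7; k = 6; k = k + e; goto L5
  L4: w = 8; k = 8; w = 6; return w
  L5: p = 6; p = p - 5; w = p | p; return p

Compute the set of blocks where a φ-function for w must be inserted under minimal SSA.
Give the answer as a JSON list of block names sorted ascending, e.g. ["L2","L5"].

idom tree: L1←L0 L2←L1 L3←L0 L4←L0 L5←L0
Dom∩ at merges:
  L1: preds {L0,L2}: {L0} ∩ {L0,L1,L2} = {L0}; idom=L0
  L4: preds {L0,L1}: {L0} ∩ {L0,L1} = {L0}; idom=L0
  L5: preds {L1,L3}: {L0,L1} ∩ {L0,L3} = {L0}; idom=L0

DF derivation:
  join L1 pred L0: · stop@L0
  join L1 pred L2: L2→L1 stop@L0
  join L4 pred L0: · stop@L0
  join L4 pred L1: L1 stop@L0
  join L5 pred L1: L1 stop@L0
  join L5 pred L3: L3 stop@L0
  DF(L0)=∅
  DF(L1)={L1,L4,L5}
  DF(L2)={L1}
  DF(L3)={L5}
  DF(L4)=∅
  DF(L5)=∅

φ for w: defs {L1,L2,L4,L5}
  DF⁺ = {L1,L4,L5}

Answer: ["L1", "L4", "L5"]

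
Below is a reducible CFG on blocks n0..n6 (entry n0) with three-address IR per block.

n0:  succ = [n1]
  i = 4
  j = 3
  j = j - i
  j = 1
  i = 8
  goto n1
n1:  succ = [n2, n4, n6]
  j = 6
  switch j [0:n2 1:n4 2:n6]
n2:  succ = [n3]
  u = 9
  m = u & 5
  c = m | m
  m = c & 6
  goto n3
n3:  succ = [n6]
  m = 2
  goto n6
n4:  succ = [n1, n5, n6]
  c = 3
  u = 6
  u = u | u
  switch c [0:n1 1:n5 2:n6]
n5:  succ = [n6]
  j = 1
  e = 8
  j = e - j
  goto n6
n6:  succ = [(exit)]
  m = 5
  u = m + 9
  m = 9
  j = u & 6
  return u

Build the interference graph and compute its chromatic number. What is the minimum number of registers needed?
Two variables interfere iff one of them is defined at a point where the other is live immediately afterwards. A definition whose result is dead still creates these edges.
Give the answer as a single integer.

Answer: 2

Derivation:
Block summaries:
  n0: {i,j} / ∅
  n1: {j} / ∅
  n2: {c,m,u} / ∅
  n3: {m} / ∅
  n4: {c,u} / ∅
  n5: {e,j} / ∅
  n6: {j,m,u} / ∅

Backward fixpoint:
  n0 li=∅ lo=∅
  n1 li=∅ lo=∅
  n2 li=∅ lo=∅
  n3 li=∅ lo=∅
  n4 li=∅ lo=∅
  n5 li=∅ lo=∅
  n6 li=∅ lo=∅

Conflict graph:
  c — {u}
  e — {j}
  i — {j}
  j — {e,i,u}
  m — {u}
  u — {c,j,m}

Registers:
  lower bound: {c,u} mutually conflict ⇒ χ ≥ 2
  assign c→R0 e→R1 i→R1 j→R0 m→R0 u→R1 — no edge inside a register ⇒ χ ≤ 2
  χ = 2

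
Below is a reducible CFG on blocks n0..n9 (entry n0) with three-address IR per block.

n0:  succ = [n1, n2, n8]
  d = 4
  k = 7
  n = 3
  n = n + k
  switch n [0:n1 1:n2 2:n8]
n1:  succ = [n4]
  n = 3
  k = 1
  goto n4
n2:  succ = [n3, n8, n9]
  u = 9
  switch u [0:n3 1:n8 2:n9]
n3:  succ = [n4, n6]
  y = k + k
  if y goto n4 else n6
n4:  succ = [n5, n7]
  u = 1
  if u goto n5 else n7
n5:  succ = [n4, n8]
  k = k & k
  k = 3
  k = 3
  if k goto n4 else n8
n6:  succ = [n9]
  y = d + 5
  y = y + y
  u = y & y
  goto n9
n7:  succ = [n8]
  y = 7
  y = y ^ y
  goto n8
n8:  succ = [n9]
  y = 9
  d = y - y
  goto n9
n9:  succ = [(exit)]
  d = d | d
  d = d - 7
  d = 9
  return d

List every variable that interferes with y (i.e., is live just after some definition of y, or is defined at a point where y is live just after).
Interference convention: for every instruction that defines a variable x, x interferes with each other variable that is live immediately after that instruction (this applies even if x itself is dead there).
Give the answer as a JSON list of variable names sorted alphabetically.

Answer: ["d", "k"]

Analysis:
def/use:
  n0: def={d,k,n} ue=∅
  n1: def={k,n} ue=∅
  n2: def={u} ue=∅
  n3: def={y} ue={k}
  n4: def={u} ue=∅
  n5: def={k} ue={k}
  n6: def={u,y} ue={d}
  n7: def={y} ue=∅
  n8: def={d,y} ue=∅
  n9: def={d} ue={d}

Backward fixpoint:
  n0 li=∅ lo={d,k}
  n1 li=∅ lo={k}
  n2 li={d,k} lo={d,k}
  n3 li={d,k} lo={d,k}
  n4 li={k} lo={k}
  n5 li={k} lo={k}
  n6 li={d} lo={d}
  n7 li=∅ lo=∅
  n8 li=∅ lo={d}
  n9 li={d} lo=∅

Conflict graph:
  d↔{k,n,u,y}
  k↔{d,n,u,y}
  n↔{d,k}
  u↔{d,k}
  y↔{d,k}

N(y) = ["d", "k"]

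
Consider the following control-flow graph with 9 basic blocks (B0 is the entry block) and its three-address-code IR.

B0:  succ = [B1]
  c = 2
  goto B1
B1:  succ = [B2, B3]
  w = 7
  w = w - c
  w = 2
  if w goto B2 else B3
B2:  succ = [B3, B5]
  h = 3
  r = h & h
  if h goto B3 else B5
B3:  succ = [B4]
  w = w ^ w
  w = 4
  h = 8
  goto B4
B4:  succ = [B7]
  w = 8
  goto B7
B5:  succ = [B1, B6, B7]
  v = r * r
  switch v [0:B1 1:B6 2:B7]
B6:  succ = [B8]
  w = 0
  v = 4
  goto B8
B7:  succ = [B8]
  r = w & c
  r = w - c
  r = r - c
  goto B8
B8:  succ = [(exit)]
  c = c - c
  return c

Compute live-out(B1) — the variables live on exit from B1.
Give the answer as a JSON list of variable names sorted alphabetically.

Per-block:
  B0: {c} / ∅
  B1: {w} / {c}
  B2: {h,r} / ∅
  B3: {h,w} / {w}
  B4: {w} / ∅
  B5: {v} / {r}
  B6: {v,w} / ∅
  B7: {r} / {c,w}
  B8: {c} / {c}

Liveness:
  B0 li=∅ lo={c}
  B1 li={c} lo={c,w}
  B2 li={c,w} lo={c,r,w}
  B3 li={c,w} lo={c}
  B4 li={c} lo={c,w}
  B5 li={c,r,w} lo={c,w}
  B6 li={c} lo={c}
  B7 li={c,w} lo={c}
  B8 li={c} lo=∅

live-out(B1) = ["c", "w"]

Answer: ["c", "w"]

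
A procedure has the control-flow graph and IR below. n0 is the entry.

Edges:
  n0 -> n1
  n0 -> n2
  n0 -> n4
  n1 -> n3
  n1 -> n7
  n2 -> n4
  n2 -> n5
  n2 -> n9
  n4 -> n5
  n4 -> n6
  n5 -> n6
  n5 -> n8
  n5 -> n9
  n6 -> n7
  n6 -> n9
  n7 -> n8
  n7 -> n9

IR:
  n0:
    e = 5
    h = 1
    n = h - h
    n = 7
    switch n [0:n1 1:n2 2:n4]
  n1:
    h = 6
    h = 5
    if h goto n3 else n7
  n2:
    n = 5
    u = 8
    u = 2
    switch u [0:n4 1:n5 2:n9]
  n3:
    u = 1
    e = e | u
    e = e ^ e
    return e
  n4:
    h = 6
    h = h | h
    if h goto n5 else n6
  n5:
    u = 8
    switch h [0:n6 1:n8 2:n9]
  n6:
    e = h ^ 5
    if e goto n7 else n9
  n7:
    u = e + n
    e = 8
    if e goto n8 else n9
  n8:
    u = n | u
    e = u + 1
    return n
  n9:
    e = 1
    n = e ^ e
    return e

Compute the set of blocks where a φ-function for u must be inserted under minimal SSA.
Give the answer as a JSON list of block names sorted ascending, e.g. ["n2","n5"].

Answer: ["n4", "n5", "n6", "n7", "n8", "n9"]

Working:
idom tree: n1←n0 n2←n0 n3←n1 n4←n0 n5←n0 n6←n0 n7←n0 n8←n0 n9←n0
Dom∩ at merges:
  n4: preds {n0,n2}: {n0} ∩ {n0,n2} = {n0}; idom=n0
  n5: preds {n2,n4}: {n0,n2} ∩ {n0,n4} = {n0}; idom=n0
  n6: preds {n4,n5}: {n0,n4} ∩ {n0,n5} = {n0}; idom=n0
  n7: preds {n1,n6}: {n0,n1} ∩ {n0,n6} = {n0}; idom=n0
  n8: preds {n5,n7}: {n0,n5} ∩ {n0,n7} = {n0}; idom=n0
  n9: preds {n2,n5,n6,n7}: {n0,n2} ∩ {n0,n5} ∩ {n0,n6} ∩ {n0,n7} = {n0}; idom=n0

Frontier:
  n4←n0: walk · to n0
  n4←n2: walk n2 to n0
  n5←n2: walk n2 to n0
  n5←n4: walk n4 to n0
  n6←n4: walk n4 to n0
  n6←n5: walk n5 to n0
  n7←n1: walk n1 to n0
  n7←n6: walk n6 to n0
  n8←n5: walk n5 to n0
  n8←n7: walk n7 to n0
  n9←n2: walk n2 to n0
  n9←n5: walk n5 to n0
  n9←n6: walk n6 to n0
  n9←n7: walk n7 to n0
  DF(n0)=∅
  DF(n1)={n7}
  DF(n2)={n4,n5,n9}
  DF(n3)=∅
  DF(n4)={n5,n6}
  DF(n5)={n6,n8,n9}
  DF(n6)={n7,n9}
  DF(n7)={n8,n9}
  DF(n8)=∅
  DF(n9)=∅

φ for u: defs {n2,n3,n5,n7,n8}
  DF⁺ = {n4,n5,n6,n7,n8,n9}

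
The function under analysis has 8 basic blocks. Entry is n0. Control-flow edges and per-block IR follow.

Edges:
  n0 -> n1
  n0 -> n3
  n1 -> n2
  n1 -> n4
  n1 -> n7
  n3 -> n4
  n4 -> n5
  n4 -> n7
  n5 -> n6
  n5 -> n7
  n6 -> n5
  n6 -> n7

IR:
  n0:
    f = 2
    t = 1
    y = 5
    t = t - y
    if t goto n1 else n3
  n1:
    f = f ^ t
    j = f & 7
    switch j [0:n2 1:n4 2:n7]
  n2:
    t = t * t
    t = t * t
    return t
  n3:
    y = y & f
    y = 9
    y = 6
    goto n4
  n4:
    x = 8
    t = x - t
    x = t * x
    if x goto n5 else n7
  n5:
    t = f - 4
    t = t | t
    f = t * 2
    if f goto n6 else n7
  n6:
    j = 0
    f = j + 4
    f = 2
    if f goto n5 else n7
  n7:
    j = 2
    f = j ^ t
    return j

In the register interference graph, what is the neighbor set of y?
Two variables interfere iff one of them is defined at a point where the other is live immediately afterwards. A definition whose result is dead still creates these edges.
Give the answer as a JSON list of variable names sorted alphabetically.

Block summaries:
  n0 def {f,t,y} use ∅
  n1 def {f,j} use {f,t}
  n2 def {t} use {t}
  n3 def {y} use {f,y}
  n4 def {t,x} use {t}
  n5 def {f,t} use {f}
  n6 def {f,j} use ∅
  n7 def {f,j} use {t}

Liveness:
  live n0: ∅→{f,t,y}
  live n1: {f,t}→{f,t}
  live n2: {t}→∅
  live n3: {f,t,y}→{f,t}
  live n4: {f,t}→{f,t}
  live n5: {f}→{t}
  live n6: {t}→{f,t}
  live n7: {t}→∅

Conflict graph:
  f: {j,t,x,y}
  j: {f,t}
  t: {f,j,x,y}
  x: {f,t}
  y: {f,t}

N(y) = ["f", "t"]

Answer: ["f", "t"]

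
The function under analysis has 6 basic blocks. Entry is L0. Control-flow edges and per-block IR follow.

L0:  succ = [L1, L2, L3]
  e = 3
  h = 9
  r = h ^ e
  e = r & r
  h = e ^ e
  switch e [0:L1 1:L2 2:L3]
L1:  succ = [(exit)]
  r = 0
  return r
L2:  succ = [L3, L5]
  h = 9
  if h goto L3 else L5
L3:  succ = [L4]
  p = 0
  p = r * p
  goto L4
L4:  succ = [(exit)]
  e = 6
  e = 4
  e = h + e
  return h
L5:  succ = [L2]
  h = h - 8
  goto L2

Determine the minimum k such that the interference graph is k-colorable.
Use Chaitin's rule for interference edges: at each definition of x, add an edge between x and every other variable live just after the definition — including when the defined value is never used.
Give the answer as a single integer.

Block summaries:
  L0: {e,h,r} / ∅
  L1: {r} / ∅
  L2: {h} / ∅
  L3: {p} / {r}
  L4: {e} / {h}
  L5: {h} / {h}

Backward fixpoint:
  L0 li=∅ lo={h,r}
  L1 li=∅ lo=∅
  L2 li={r} lo={h,r}
  L3 li={h,r} lo={h}
  L4 li={h} lo=∅
  L5 li={h,r} lo={r}

Conflict graph:
  e: {h,r}
  h: {e,p,r}
  p: {h,r}
  r: {e,h,p}

Chromatic number:
  {e,h,r} pairwise interfere (3-clique) ⇒ χ ≥ 3
  assign e→c2 h→c0 p→c2 r→c1 — no edge inside a register ⇒ χ ≤ 3
  χ = 3

Answer: 3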